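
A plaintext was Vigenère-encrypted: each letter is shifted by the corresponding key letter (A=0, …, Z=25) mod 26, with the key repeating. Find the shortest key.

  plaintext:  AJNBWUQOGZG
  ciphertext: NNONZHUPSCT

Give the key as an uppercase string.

  i= 0: N-A = 13 → N
  i= 1: N-J =  4 → E
  i= 2: O-N =  1 → B
  i= 3: N-B = 12 → M
  i= 4: Z-W =  3 → D
  i= 5: H-U = 13 → N
  i= 6: U-Q =  4 → E
  i= 7: P-O =  1 → B
  i= 8: S-G = 12 → M
  i= 9: C-Z =  3 → D
  i=10: T-G = 13 → N
  shifts repeat with period 5: NEBMD

NEBMD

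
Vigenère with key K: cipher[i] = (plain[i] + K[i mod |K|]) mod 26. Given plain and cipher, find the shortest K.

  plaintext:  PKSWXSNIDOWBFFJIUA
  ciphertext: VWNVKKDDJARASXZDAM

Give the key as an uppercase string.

  i= 0: V-P =  6 → G
  i= 1: W-K = 12 → M
  i= 2: N-S = 21 → V
  i= 3: V-W = 25 → Z
  i= 4: K-X = 13 → N
  i= 5: K-S = 18 → S
  i= 6: D-N = 16 → Q
  i= 7: D-I = 21 → V
  i= 8: J-D =  6 → G
  i= 9: A-O = 12 → M
  i=10: R-W = 21 → V
  i=11: A-B = 25 → Z
  i=12: S-F = 13 → N
  i=13: X-F = 18 → S
  i=14: Z-J = 16 → Q
  i=15: D-I = 21 → V
  i=16: A-U =  6 → G
  i=17: M-A = 12 → M
  shifts repeat with period 8: GMVZNSQV

GMVZNSQV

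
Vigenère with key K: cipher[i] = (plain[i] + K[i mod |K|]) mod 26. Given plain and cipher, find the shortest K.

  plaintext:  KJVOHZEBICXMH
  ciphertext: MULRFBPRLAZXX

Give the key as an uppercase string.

  i= 0: M-K =  2 → C
  i= 1: U-J = 11 → L
  i= 2: L-V = 16 → Q
  i= 3: R-O =  3 → D
  i= 4: F-H = 24 → Y
  i= 5: B-Z =  2 → C
  i= 6: P-E = 11 → L
  i= 7: R-B = 16 → Q
  i= 8: L-I =  3 → D
  i= 9: A-C = 24 → Y
  i=10: Z-X =  2 → C
  i=11: X-M = 11 → L
  i=12: X-H = 16 → Q
  shifts repeat with period 5: CLQDY

CLQDY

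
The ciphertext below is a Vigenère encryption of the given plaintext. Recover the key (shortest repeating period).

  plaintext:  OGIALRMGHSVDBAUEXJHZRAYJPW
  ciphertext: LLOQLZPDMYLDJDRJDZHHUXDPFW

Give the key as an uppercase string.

  i= 0: L-O = 23 → X
  i= 1: L-G =  5 → F
  i= 2: O-I =  6 → G
  i= 3: Q-A = 16 → Q
  i= 4: L-L =  0 → A
  i= 5: Z-R =  8 → I
  i= 6: P-M =  3 → D
  i= 7: D-G = 23 → X
  i= 8: M-H =  5 → F
  i= 9: Y-S =  6 → G
  i=10: L-V = 16 → Q
  i=11: D-D =  0 → A
  i=12: J-B =  8 → I
  i=13: D-A =  3 → D
  i=14: R-U = 23 → X
  i=15: J-E =  5 → F
  i=16: D-X =  6 → G
  i=17: Z-J = 16 → Q
  i=18: H-H =  0 → A
  i=19: H-Z =  8 → I
  i=20: U-R =  3 → D
  i=21: X-A = 23 → X
  i=22: D-Y =  5 → F
  i=23: P-J =  6 → G
  i=24: F-P = 16 → Q
  i=25: W-W =  0 → A
  shifts repeat with period 7: XFGQAID

XFGQAID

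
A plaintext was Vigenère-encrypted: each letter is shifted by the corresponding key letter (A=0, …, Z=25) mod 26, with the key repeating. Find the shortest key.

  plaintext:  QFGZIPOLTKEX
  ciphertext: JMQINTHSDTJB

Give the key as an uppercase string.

THKJFE

  i= 0: J-Q = 19 → T
  i= 1: M-F =  7 → H
  i= 2: Q-G = 10 → K
  i= 3: I-Z =  9 → J
  i= 4: N-I =  5 → F
  i= 5: T-P =  4 → E
  i= 6: H-O = 19 → T
  i= 7: S-L =  7 → H
  i= 8: D-T = 10 → K
  i= 9: T-K =  9 → J
  i=10: J-E =  5 → F
  i=11: B-X =  4 → E
  shifts repeat with period 6: THKJFE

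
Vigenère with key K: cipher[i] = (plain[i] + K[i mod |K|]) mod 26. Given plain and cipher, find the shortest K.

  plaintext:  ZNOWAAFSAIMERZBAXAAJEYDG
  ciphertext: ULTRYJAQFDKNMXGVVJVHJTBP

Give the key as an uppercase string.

  i= 0: U-Z = 21 → V
  i= 1: L-N = 24 → Y
  i= 2: T-O =  5 → F
  i= 3: R-W = 21 → V
  i= 4: Y-A = 24 → Y
  i= 5: J-A =  9 → J
  i= 6: A-F = 21 → V
  i= 7: Q-S = 24 → Y
  i= 8: F-A =  5 → F
  i= 9: D-I = 21 → V
  i=10: K-M = 24 → Y
  i=11: N-E =  9 → J
  i=12: M-R = 21 → V
  i=13: X-Z = 24 → Y
  i=14: G-B =  5 → F
  i=15: V-A = 21 → V
  i=16: V-X = 24 → Y
  i=17: J-A =  9 → J
  i=18: V-A = 21 → V
  i=19: H-J = 24 → Y
  i=20: J-E =  5 → F
  i=21: T-Y = 21 → V
  i=22: B-D = 24 → Y
  i=23: P-G =  9 → J
  shifts repeat with period 6: VYFVYJ

VYFVYJ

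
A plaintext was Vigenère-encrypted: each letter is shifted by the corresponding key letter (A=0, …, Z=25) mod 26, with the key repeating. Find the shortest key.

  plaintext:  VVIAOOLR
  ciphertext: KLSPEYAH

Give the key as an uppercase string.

  i= 0: K-V = 15 → P
  i= 1: L-V = 16 → Q
  i= 2: S-I = 10 → K
  i= 3: P-A = 15 → P
  i= 4: E-O = 16 → Q
  i= 5: Y-O = 10 → K
  i= 6: A-L = 15 → P
  i= 7: H-R = 16 → Q
  shifts repeat with period 3: PQK

PQK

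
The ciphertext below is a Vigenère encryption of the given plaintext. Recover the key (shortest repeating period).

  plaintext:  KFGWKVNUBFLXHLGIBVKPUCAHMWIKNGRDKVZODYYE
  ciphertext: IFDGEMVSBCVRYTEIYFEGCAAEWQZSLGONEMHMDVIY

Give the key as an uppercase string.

YAXKURI

  i= 0: I-K = 24 → Y
  i= 1: F-F =  0 → A
  i= 2: D-G = 23 → X
  i= 3: G-W = 10 → K
  i= 4: E-K = 20 → U
  i= 5: M-V = 17 → R
  i= 6: V-N =  8 → I
  i= 7: S-U = 24 → Y
  i= 8: B-B =  0 → A
  i= 9: C-F = 23 → X
  i=10: V-L = 10 → K
  i=11: R-X = 20 → U
  i=12: Y-H = 17 → R
  i=13: T-L =  8 → I
  i=14: E-G = 24 → Y
  i=15: I-I =  0 → A
  i=16: Y-B = 23 → X
  i=17: F-V = 10 → K
  i=18: E-K = 20 → U
  i=19: G-P = 17 → R
  i=20: C-U =  8 → I
  i=21: A-C = 24 → Y
  i=22: A-A =  0 → A
  i=23: E-H = 23 → X
  i=24: W-M = 10 → K
  i=25: Q-W = 20 → U
  i=26: Z-I = 17 → R
  i=27: S-K =  8 → I
  i=28: L-N = 24 → Y
  i=29: G-G =  0 → A
  i=30: O-R = 23 → X
  i=31: N-D = 10 → K
  i=32: E-K = 20 → U
  i=33: M-V = 17 → R
  i=34: H-Z =  8 → I
  i=35: M-O = 24 → Y
  i=36: D-D =  0 → A
  i=37: V-Y = 23 → X
  i=38: I-Y = 10 → K
  i=39: Y-E = 20 → U
  shifts repeat with period 7: YAXKURI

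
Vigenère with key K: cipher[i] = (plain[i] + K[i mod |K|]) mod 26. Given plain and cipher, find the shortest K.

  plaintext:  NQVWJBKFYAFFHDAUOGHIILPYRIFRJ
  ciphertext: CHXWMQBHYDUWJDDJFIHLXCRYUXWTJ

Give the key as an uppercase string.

PRCAD

  i= 0: C-N = 15 → P
  i= 1: H-Q = 17 → R
  i= 2: X-V =  2 → C
  i= 3: W-W =  0 → A
  i= 4: M-J =  3 → D
  i= 5: Q-B = 15 → P
  i= 6: B-K = 17 → R
  i= 7: H-F =  2 → C
  i= 8: Y-Y =  0 → A
  i= 9: D-A =  3 → D
  i=10: U-F = 15 → P
  i=11: W-F = 17 → R
  i=12: J-H =  2 → C
  i=13: D-D =  0 → A
  i=14: D-A =  3 → D
  i=15: J-U = 15 → P
  i=16: F-O = 17 → R
  i=17: I-G =  2 → C
  i=18: H-H =  0 → A
  i=19: L-I =  3 → D
  i=20: X-I = 15 → P
  i=21: C-L = 17 → R
  i=22: R-P =  2 → C
  i=23: Y-Y =  0 → A
  i=24: U-R =  3 → D
  i=25: X-I = 15 → P
  i=26: W-F = 17 → R
  i=27: T-R =  2 → C
  i=28: J-J =  0 → A
  shifts repeat with period 5: PRCAD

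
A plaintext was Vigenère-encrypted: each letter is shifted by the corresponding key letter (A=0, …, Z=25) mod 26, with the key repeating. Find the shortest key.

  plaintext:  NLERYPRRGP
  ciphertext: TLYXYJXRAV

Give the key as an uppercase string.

GAU

  i= 0: T-N =  6 → G
  i= 1: L-L =  0 → A
  i= 2: Y-E = 20 → U
  i= 3: X-R =  6 → G
  i= 4: Y-Y =  0 → A
  i= 5: J-P = 20 → U
  i= 6: X-R =  6 → G
  i= 7: R-R =  0 → A
  i= 8: A-G = 20 → U
  i= 9: V-P =  6 → G
  shifts repeat with period 3: GAU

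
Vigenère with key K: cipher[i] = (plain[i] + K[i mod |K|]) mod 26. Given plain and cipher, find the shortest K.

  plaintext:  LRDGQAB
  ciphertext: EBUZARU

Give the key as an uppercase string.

TKR

  i= 0: E-L = 19 → T
  i= 1: B-R = 10 → K
  i= 2: U-D = 17 → R
  i= 3: Z-G = 19 → T
  i= 4: A-Q = 10 → K
  i= 5: R-A = 17 → R
  i= 6: U-B = 19 → T
  shifts repeat with period 3: TKR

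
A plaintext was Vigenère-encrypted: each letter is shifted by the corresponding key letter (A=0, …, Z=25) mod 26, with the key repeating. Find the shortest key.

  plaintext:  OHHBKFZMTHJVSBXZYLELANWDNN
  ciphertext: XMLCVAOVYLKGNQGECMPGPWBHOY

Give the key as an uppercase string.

JFEBLVP

  i= 0: X-O =  9 → J
  i= 1: M-H =  5 → F
  i= 2: L-H =  4 → E
  i= 3: C-B =  1 → B
  i= 4: V-K = 11 → L
  i= 5: A-F = 21 → V
  i= 6: O-Z = 15 → P
  i= 7: V-M =  9 → J
  i= 8: Y-T =  5 → F
  i= 9: L-H =  4 → E
  i=10: K-J =  1 → B
  i=11: G-V = 11 → L
  i=12: N-S = 21 → V
  i=13: Q-B = 15 → P
  i=14: G-X =  9 → J
  i=15: E-Z =  5 → F
  i=16: C-Y =  4 → E
  i=17: M-L =  1 → B
  i=18: P-E = 11 → L
  i=19: G-L = 21 → V
  i=20: P-A = 15 → P
  i=21: W-N =  9 → J
  i=22: B-W =  5 → F
  i=23: H-D =  4 → E
  i=24: O-N =  1 → B
  i=25: Y-N = 11 → L
  shifts repeat with period 7: JFEBLVP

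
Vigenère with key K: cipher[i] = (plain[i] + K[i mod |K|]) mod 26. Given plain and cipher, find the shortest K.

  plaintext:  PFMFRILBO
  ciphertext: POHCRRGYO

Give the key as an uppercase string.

  i= 0: P-P =  0 → A
  i= 1: O-F =  9 → J
  i= 2: H-M = 21 → V
  i= 3: C-F = 23 → X
  i= 4: R-R =  0 → A
  i= 5: R-I =  9 → J
  i= 6: G-L = 21 → V
  i= 7: Y-B = 23 → X
  i= 8: O-O =  0 → A
  shifts repeat with period 4: AJVX

AJVX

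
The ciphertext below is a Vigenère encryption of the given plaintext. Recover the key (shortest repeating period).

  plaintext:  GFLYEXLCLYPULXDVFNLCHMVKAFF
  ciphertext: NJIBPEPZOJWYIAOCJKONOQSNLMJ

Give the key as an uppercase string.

  i= 0: N-G =  7 → H
  i= 1: J-F =  4 → E
  i= 2: I-L = 23 → X
  i= 3: B-Y =  3 → D
  i= 4: P-E = 11 → L
  i= 5: E-X =  7 → H
  i= 6: P-L =  4 → E
  i= 7: Z-C = 23 → X
  i= 8: O-L =  3 → D
  i= 9: J-Y = 11 → L
  i=10: W-P =  7 → H
  i=11: Y-U =  4 → E
  i=12: I-L = 23 → X
  i=13: A-X =  3 → D
  i=14: O-D = 11 → L
  i=15: C-V =  7 → H
  i=16: J-F =  4 → E
  i=17: K-N = 23 → X
  i=18: O-L =  3 → D
  i=19: N-C = 11 → L
  i=20: O-H =  7 → H
  i=21: Q-M =  4 → E
  i=22: S-V = 23 → X
  i=23: N-K =  3 → D
  i=24: L-A = 11 → L
  i=25: M-F =  7 → H
  i=26: J-F =  4 → E
  shifts repeat with period 5: HEXDL

HEXDL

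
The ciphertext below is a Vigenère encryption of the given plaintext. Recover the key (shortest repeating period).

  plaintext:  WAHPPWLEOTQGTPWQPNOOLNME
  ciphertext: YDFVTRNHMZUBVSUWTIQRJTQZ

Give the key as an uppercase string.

CDYGEV

  i= 0: Y-W =  2 → C
  i= 1: D-A =  3 → D
  i= 2: F-H = 24 → Y
  i= 3: V-P =  6 → G
  i= 4: T-P =  4 → E
  i= 5: R-W = 21 → V
  i= 6: N-L =  2 → C
  i= 7: H-E =  3 → D
  i= 8: M-O = 24 → Y
  i= 9: Z-T =  6 → G
  i=10: U-Q =  4 → E
  i=11: B-G = 21 → V
  i=12: V-T =  2 → C
  i=13: S-P =  3 → D
  i=14: U-W = 24 → Y
  i=15: W-Q =  6 → G
  i=16: T-P =  4 → E
  i=17: I-N = 21 → V
  i=18: Q-O =  2 → C
  i=19: R-O =  3 → D
  i=20: J-L = 24 → Y
  i=21: T-N =  6 → G
  i=22: Q-M =  4 → E
  i=23: Z-E = 21 → V
  shifts repeat with period 6: CDYGEV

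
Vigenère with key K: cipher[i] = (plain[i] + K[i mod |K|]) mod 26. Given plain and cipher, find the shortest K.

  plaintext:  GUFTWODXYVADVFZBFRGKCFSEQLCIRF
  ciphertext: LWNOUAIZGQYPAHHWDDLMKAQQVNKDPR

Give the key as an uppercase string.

  i= 0: L-G =  5 → F
  i= 1: W-U =  2 → C
  i= 2: N-F =  8 → I
  i= 3: O-T = 21 → V
  i= 4: U-W = 24 → Y
  i= 5: A-O = 12 → M
  i= 6: I-D =  5 → F
  i= 7: Z-X =  2 → C
  i= 8: G-Y =  8 → I
  i= 9: Q-V = 21 → V
  i=10: Y-A = 24 → Y
  i=11: P-D = 12 → M
  i=12: A-V =  5 → F
  i=13: H-F =  2 → C
  i=14: H-Z =  8 → I
  i=15: W-B = 21 → V
  i=16: D-F = 24 → Y
  i=17: D-R = 12 → M
  i=18: L-G =  5 → F
  i=19: M-K =  2 → C
  i=20: K-C =  8 → I
  i=21: A-F = 21 → V
  i=22: Q-S = 24 → Y
  i=23: Q-E = 12 → M
  i=24: V-Q =  5 → F
  i=25: N-L =  2 → C
  i=26: K-C =  8 → I
  i=27: D-I = 21 → V
  i=28: P-R = 24 → Y
  i=29: R-F = 12 → M
  shifts repeat with period 6: FCIVYM

FCIVYM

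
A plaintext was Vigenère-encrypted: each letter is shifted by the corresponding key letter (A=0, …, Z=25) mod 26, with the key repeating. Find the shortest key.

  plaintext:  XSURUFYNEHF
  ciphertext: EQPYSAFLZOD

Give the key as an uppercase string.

HYV

  i= 0: E-X =  7 → H
  i= 1: Q-S = 24 → Y
  i= 2: P-U = 21 → V
  i= 3: Y-R =  7 → H
  i= 4: S-U = 24 → Y
  i= 5: A-F = 21 → V
  i= 6: F-Y =  7 → H
  i= 7: L-N = 24 → Y
  i= 8: Z-E = 21 → V
  i= 9: O-H =  7 → H
  i=10: D-F = 24 → Y
  shifts repeat with period 3: HYV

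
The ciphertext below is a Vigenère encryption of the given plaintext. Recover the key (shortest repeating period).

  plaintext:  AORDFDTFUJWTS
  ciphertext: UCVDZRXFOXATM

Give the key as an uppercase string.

  i= 0: U-A = 20 → U
  i= 1: C-O = 14 → O
  i= 2: V-R =  4 → E
  i= 3: D-D =  0 → A
  i= 4: Z-F = 20 → U
  i= 5: R-D = 14 → O
  i= 6: X-T =  4 → E
  i= 7: F-F =  0 → A
  i= 8: O-U = 20 → U
  i= 9: X-J = 14 → O
  i=10: A-W =  4 → E
  i=11: T-T =  0 → A
  i=12: M-S = 20 → U
  shifts repeat with period 4: UOEA

UOEA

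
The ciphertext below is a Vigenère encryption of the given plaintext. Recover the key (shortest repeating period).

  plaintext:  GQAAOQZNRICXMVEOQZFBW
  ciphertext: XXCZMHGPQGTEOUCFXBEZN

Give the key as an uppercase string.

RHCZY

  i= 0: X-G = 17 → R
  i= 1: X-Q =  7 → H
  i= 2: C-A =  2 → C
  i= 3: Z-A = 25 → Z
  i= 4: M-O = 24 → Y
  i= 5: H-Q = 17 → R
  i= 6: G-Z =  7 → H
  i= 7: P-N =  2 → C
  i= 8: Q-R = 25 → Z
  i= 9: G-I = 24 → Y
  i=10: T-C = 17 → R
  i=11: E-X =  7 → H
  i=12: O-M =  2 → C
  i=13: U-V = 25 → Z
  i=14: C-E = 24 → Y
  i=15: F-O = 17 → R
  i=16: X-Q =  7 → H
  i=17: B-Z =  2 → C
  i=18: E-F = 25 → Z
  i=19: Z-B = 24 → Y
  i=20: N-W = 17 → R
  shifts repeat with period 5: RHCZY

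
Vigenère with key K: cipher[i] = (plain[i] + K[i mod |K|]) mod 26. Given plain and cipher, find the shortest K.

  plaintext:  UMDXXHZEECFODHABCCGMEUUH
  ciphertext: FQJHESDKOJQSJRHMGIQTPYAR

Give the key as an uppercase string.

LEGKH

  i= 0: F-U = 11 → L
  i= 1: Q-M =  4 → E
  i= 2: J-D =  6 → G
  i= 3: H-X = 10 → K
  i= 4: E-X =  7 → H
  i= 5: S-H = 11 → L
  i= 6: D-Z =  4 → E
  i= 7: K-E =  6 → G
  i= 8: O-E = 10 → K
  i= 9: J-C =  7 → H
  i=10: Q-F = 11 → L
  i=11: S-O =  4 → E
  i=12: J-D =  6 → G
  i=13: R-H = 10 → K
  i=14: H-A =  7 → H
  i=15: M-B = 11 → L
  i=16: G-C =  4 → E
  i=17: I-C =  6 → G
  i=18: Q-G = 10 → K
  i=19: T-M =  7 → H
  i=20: P-E = 11 → L
  i=21: Y-U =  4 → E
  i=22: A-U =  6 → G
  i=23: R-H = 10 → K
  shifts repeat with period 5: LEGKH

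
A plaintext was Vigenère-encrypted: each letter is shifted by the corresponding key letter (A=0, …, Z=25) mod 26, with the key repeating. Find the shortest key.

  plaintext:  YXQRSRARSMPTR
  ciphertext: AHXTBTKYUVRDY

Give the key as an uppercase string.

CKHCJ

  i= 0: A-Y =  2 → C
  i= 1: H-X = 10 → K
  i= 2: X-Q =  7 → H
  i= 3: T-R =  2 → C
  i= 4: B-S =  9 → J
  i= 5: T-R =  2 → C
  i= 6: K-A = 10 → K
  i= 7: Y-R =  7 → H
  i= 8: U-S =  2 → C
  i= 9: V-M =  9 → J
  i=10: R-P =  2 → C
  i=11: D-T = 10 → K
  i=12: Y-R =  7 → H
  shifts repeat with period 5: CKHCJ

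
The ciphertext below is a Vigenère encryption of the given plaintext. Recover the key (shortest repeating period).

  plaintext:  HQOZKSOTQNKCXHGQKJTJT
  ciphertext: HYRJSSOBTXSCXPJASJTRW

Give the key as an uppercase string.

  i= 0: H-H =  0 → A
  i= 1: Y-Q =  8 → I
  i= 2: R-O =  3 → D
  i= 3: J-Z = 10 → K
  i= 4: S-K =  8 → I
  i= 5: S-S =  0 → A
  i= 6: O-O =  0 → A
  i= 7: B-T =  8 → I
  i= 8: T-Q =  3 → D
  i= 9: X-N = 10 → K
  i=10: S-K =  8 → I
  i=11: C-C =  0 → A
  i=12: X-X =  0 → A
  i=13: P-H =  8 → I
  i=14: J-G =  3 → D
  i=15: A-Q = 10 → K
  i=16: S-K =  8 → I
  i=17: J-J =  0 → A
  i=18: T-T =  0 → A
  i=19: R-J =  8 → I
  i=20: W-T =  3 → D
  shifts repeat with period 6: AIDKIA

AIDKIA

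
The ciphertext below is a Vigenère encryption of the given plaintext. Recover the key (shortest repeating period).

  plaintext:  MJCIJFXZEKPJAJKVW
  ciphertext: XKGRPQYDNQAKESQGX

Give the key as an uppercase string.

  i= 0: X-M = 11 → L
  i= 1: K-J =  1 → B
  i= 2: G-C =  4 → E
  i= 3: R-I =  9 → J
  i= 4: P-J =  6 → G
  i= 5: Q-F = 11 → L
  i= 6: Y-X =  1 → B
  i= 7: D-Z =  4 → E
  i= 8: N-E =  9 → J
  i= 9: Q-K =  6 → G
  i=10: A-P = 11 → L
  i=11: K-J =  1 → B
  i=12: E-A =  4 → E
  i=13: S-J =  9 → J
  i=14: Q-K =  6 → G
  i=15: G-V = 11 → L
  i=16: X-W =  1 → B
  shifts repeat with period 5: LBEJG

LBEJG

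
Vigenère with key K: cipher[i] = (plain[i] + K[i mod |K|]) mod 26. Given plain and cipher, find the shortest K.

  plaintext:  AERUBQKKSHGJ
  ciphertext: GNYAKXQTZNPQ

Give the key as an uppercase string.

GJH

  i= 0: G-A =  6 → G
  i= 1: N-E =  9 → J
  i= 2: Y-R =  7 → H
  i= 3: A-U =  6 → G
  i= 4: K-B =  9 → J
  i= 5: X-Q =  7 → H
  i= 6: Q-K =  6 → G
  i= 7: T-K =  9 → J
  i= 8: Z-S =  7 → H
  i= 9: N-H =  6 → G
  i=10: P-G =  9 → J
  i=11: Q-J =  7 → H
  shifts repeat with period 3: GJH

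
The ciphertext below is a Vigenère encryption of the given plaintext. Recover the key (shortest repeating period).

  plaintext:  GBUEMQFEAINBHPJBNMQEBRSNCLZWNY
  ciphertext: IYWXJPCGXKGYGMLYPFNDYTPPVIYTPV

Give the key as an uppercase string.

  i= 0: I-G =  2 → C
  i= 1: Y-B = 23 → X
  i= 2: W-U =  2 → C
  i= 3: X-E = 19 → T
  i= 4: J-M = 23 → X
  i= 5: P-Q = 25 → Z
  i= 6: C-F = 23 → X
  i= 7: G-E =  2 → C
  i= 8: X-A = 23 → X
  i= 9: K-I =  2 → C
  i=10: G-N = 19 → T
  i=11: Y-B = 23 → X
  i=12: G-H = 25 → Z
  i=13: M-P = 23 → X
  i=14: L-J =  2 → C
  i=15: Y-B = 23 → X
  i=16: P-N =  2 → C
  i=17: F-M = 19 → T
  i=18: N-Q = 23 → X
  i=19: D-E = 25 → Z
  i=20: Y-B = 23 → X
  i=21: T-R =  2 → C
  i=22: P-S = 23 → X
  i=23: P-N =  2 → C
  i=24: V-C = 19 → T
  i=25: I-L = 23 → X
  i=26: Y-Z = 25 → Z
  i=27: T-W = 23 → X
  i=28: P-N =  2 → C
  i=29: V-Y = 23 → X
  shifts repeat with period 7: CXCTXZX

CXCTXZX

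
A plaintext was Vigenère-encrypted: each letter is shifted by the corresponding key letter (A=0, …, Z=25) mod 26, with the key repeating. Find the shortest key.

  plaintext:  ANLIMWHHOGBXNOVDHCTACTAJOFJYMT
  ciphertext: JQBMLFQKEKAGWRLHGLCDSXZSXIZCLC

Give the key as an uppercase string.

  i= 0: J-A =  9 → J
  i= 1: Q-N =  3 → D
  i= 2: B-L = 16 → Q
  i= 3: M-I =  4 → E
  i= 4: L-M = 25 → Z
  i= 5: F-W =  9 → J
  i= 6: Q-H =  9 → J
  i= 7: K-H =  3 → D
  i= 8: E-O = 16 → Q
  i= 9: K-G =  4 → E
  i=10: A-B = 25 → Z
  i=11: G-X =  9 → J
  i=12: W-N =  9 → J
  i=13: R-O =  3 → D
  i=14: L-V = 16 → Q
  i=15: H-D =  4 → E
  i=16: G-H = 25 → Z
  i=17: L-C =  9 → J
  i=18: C-T =  9 → J
  i=19: D-A =  3 → D
  i=20: S-C = 16 → Q
  i=21: X-T =  4 → E
  i=22: Z-A = 25 → Z
  i=23: S-J =  9 → J
  i=24: X-O =  9 → J
  i=25: I-F =  3 → D
  i=26: Z-J = 16 → Q
  i=27: C-Y =  4 → E
  i=28: L-M = 25 → Z
  i=29: C-T =  9 → J
  shifts repeat with period 6: JDQEZJ

JDQEZJ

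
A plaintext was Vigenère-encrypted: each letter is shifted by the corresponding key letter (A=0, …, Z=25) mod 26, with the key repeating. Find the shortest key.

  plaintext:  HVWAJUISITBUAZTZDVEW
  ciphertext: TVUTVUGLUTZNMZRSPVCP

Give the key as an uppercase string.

  i= 0: T-H = 12 → M
  i= 1: V-V =  0 → A
  i= 2: U-W = 24 → Y
  i= 3: T-A = 19 → T
  i= 4: V-J = 12 → M
  i= 5: U-U =  0 → A
  i= 6: G-I = 24 → Y
  i= 7: L-S = 19 → T
  i= 8: U-I = 12 → M
  i= 9: T-T =  0 → A
  i=10: Z-B = 24 → Y
  i=11: N-U = 19 → T
  i=12: M-A = 12 → M
  i=13: Z-Z =  0 → A
  i=14: R-T = 24 → Y
  i=15: S-Z = 19 → T
  i=16: P-D = 12 → M
  i=17: V-V =  0 → A
  i=18: C-E = 24 → Y
  i=19: P-W = 19 → T
  shifts repeat with period 4: MAYT

MAYT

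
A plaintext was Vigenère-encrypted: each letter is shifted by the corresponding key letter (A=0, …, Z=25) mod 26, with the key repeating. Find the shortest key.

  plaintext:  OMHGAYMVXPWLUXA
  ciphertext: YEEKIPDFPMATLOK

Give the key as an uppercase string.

  i= 0: Y-O = 10 → K
  i= 1: E-M = 18 → S
  i= 2: E-H = 23 → X
  i= 3: K-G =  4 → E
  i= 4: I-A =  8 → I
  i= 5: P-Y = 17 → R
  i= 6: D-M = 17 → R
  i= 7: F-V = 10 → K
  i= 8: P-X = 18 → S
  i= 9: M-P = 23 → X
  i=10: A-W =  4 → E
  i=11: T-L =  8 → I
  i=12: L-U = 17 → R
  i=13: O-X = 17 → R
  i=14: K-A = 10 → K
  shifts repeat with period 7: KSXEIRR

KSXEIRR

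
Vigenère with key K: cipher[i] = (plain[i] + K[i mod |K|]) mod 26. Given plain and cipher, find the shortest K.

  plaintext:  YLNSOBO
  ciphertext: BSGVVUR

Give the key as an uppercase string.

DHT

  i= 0: B-Y =  3 → D
  i= 1: S-L =  7 → H
  i= 2: G-N = 19 → T
  i= 3: V-S =  3 → D
  i= 4: V-O =  7 → H
  i= 5: U-B = 19 → T
  i= 6: R-O =  3 → D
  shifts repeat with period 3: DHT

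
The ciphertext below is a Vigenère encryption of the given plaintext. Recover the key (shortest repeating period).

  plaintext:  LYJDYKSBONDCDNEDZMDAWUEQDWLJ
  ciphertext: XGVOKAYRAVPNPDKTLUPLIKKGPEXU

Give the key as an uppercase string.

MIMLMQGQ

  i= 0: X-L = 12 → M
  i= 1: G-Y =  8 → I
  i= 2: V-J = 12 → M
  i= 3: O-D = 11 → L
  i= 4: K-Y = 12 → M
  i= 5: A-K = 16 → Q
  i= 6: Y-S =  6 → G
  i= 7: R-B = 16 → Q
  i= 8: A-O = 12 → M
  i= 9: V-N =  8 → I
  i=10: P-D = 12 → M
  i=11: N-C = 11 → L
  i=12: P-D = 12 → M
  i=13: D-N = 16 → Q
  i=14: K-E =  6 → G
  i=15: T-D = 16 → Q
  i=16: L-Z = 12 → M
  i=17: U-M =  8 → I
  i=18: P-D = 12 → M
  i=19: L-A = 11 → L
  i=20: I-W = 12 → M
  i=21: K-U = 16 → Q
  i=22: K-E =  6 → G
  i=23: G-Q = 16 → Q
  i=24: P-D = 12 → M
  i=25: E-W =  8 → I
  i=26: X-L = 12 → M
  i=27: U-J = 11 → L
  shifts repeat with period 8: MIMLMQGQ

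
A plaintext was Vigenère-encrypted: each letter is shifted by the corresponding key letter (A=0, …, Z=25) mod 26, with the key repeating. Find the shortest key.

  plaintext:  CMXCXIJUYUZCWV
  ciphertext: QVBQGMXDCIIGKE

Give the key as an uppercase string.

  i= 0: Q-C = 14 → O
  i= 1: V-M =  9 → J
  i= 2: B-X =  4 → E
  i= 3: Q-C = 14 → O
  i= 4: G-X =  9 → J
  i= 5: M-I =  4 → E
  i= 6: X-J = 14 → O
  i= 7: D-U =  9 → J
  i= 8: C-Y =  4 → E
  i= 9: I-U = 14 → O
  i=10: I-Z =  9 → J
  i=11: G-C =  4 → E
  i=12: K-W = 14 → O
  i=13: E-V =  9 → J
  shifts repeat with period 3: OJE

OJE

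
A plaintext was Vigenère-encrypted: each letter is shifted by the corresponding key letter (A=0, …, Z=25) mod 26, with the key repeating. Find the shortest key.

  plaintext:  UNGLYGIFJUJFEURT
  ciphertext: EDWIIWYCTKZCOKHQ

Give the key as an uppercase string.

KQQX

  i= 0: E-U = 10 → K
  i= 1: D-N = 16 → Q
  i= 2: W-G = 16 → Q
  i= 3: I-L = 23 → X
  i= 4: I-Y = 10 → K
  i= 5: W-G = 16 → Q
  i= 6: Y-I = 16 → Q
  i= 7: C-F = 23 → X
  i= 8: T-J = 10 → K
  i= 9: K-U = 16 → Q
  i=10: Z-J = 16 → Q
  i=11: C-F = 23 → X
  i=12: O-E = 10 → K
  i=13: K-U = 16 → Q
  i=14: H-R = 16 → Q
  i=15: Q-T = 23 → X
  shifts repeat with period 4: KQQX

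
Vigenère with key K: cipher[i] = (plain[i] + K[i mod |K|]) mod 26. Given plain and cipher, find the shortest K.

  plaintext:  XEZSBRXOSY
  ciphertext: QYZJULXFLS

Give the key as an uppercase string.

TUAR

  i= 0: Q-X = 19 → T
  i= 1: Y-E = 20 → U
  i= 2: Z-Z =  0 → A
  i= 3: J-S = 17 → R
  i= 4: U-B = 19 → T
  i= 5: L-R = 20 → U
  i= 6: X-X =  0 → A
  i= 7: F-O = 17 → R
  i= 8: L-S = 19 → T
  i= 9: S-Y = 20 → U
  shifts repeat with period 4: TUAR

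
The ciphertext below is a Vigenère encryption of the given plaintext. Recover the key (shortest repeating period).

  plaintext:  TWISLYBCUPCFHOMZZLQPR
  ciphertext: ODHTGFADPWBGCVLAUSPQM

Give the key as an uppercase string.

VHZB

  i= 0: O-T = 21 → V
  i= 1: D-W =  7 → H
  i= 2: H-I = 25 → Z
  i= 3: T-S =  1 → B
  i= 4: G-L = 21 → V
  i= 5: F-Y =  7 → H
  i= 6: A-B = 25 → Z
  i= 7: D-C =  1 → B
  i= 8: P-U = 21 → V
  i= 9: W-P =  7 → H
  i=10: B-C = 25 → Z
  i=11: G-F =  1 → B
  i=12: C-H = 21 → V
  i=13: V-O =  7 → H
  i=14: L-M = 25 → Z
  i=15: A-Z =  1 → B
  i=16: U-Z = 21 → V
  i=17: S-L =  7 → H
  i=18: P-Q = 25 → Z
  i=19: Q-P =  1 → B
  i=20: M-R = 21 → V
  shifts repeat with period 4: VHZB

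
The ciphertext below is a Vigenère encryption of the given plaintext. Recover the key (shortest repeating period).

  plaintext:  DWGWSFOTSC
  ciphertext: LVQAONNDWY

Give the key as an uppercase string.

IZKEW

  i= 0: L-D =  8 → I
  i= 1: V-W = 25 → Z
  i= 2: Q-G = 10 → K
  i= 3: A-W =  4 → E
  i= 4: O-S = 22 → W
  i= 5: N-F =  8 → I
  i= 6: N-O = 25 → Z
  i= 7: D-T = 10 → K
  i= 8: W-S =  4 → E
  i= 9: Y-C = 22 → W
  shifts repeat with period 5: IZKEW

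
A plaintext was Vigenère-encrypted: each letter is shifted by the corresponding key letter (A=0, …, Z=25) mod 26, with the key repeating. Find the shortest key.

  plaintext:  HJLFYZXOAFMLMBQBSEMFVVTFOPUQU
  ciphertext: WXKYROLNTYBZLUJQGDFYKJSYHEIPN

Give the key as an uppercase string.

  i= 0: W-H = 15 → P
  i= 1: X-J = 14 → O
  i= 2: K-L = 25 → Z
  i= 3: Y-F = 19 → T
  i= 4: R-Y = 19 → T
  i= 5: O-Z = 15 → P
  i= 6: L-X = 14 → O
  i= 7: N-O = 25 → Z
  i= 8: T-A = 19 → T
  i= 9: Y-F = 19 → T
  i=10: B-M = 15 → P
  i=11: Z-L = 14 → O
  i=12: L-M = 25 → Z
  i=13: U-B = 19 → T
  i=14: J-Q = 19 → T
  i=15: Q-B = 15 → P
  i=16: G-S = 14 → O
  i=17: D-E = 25 → Z
  i=18: F-M = 19 → T
  i=19: Y-F = 19 → T
  i=20: K-V = 15 → P
  i=21: J-V = 14 → O
  i=22: S-T = 25 → Z
  i=23: Y-F = 19 → T
  i=24: H-O = 19 → T
  i=25: E-P = 15 → P
  i=26: I-U = 14 → O
  i=27: P-Q = 25 → Z
  i=28: N-U = 19 → T
  shifts repeat with period 5: POZTT

POZTT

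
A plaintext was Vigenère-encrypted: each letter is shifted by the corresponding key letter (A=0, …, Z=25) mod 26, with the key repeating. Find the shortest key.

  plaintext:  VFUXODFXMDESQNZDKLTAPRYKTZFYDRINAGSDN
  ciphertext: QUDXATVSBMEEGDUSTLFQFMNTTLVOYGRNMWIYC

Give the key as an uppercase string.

VPJAMQQ

  i= 0: Q-V = 21 → V
  i= 1: U-F = 15 → P
  i= 2: D-U =  9 → J
  i= 3: X-X =  0 → A
  i= 4: A-O = 12 → M
  i= 5: T-D = 16 → Q
  i= 6: V-F = 16 → Q
  i= 7: S-X = 21 → V
  i= 8: B-M = 15 → P
  i= 9: M-D =  9 → J
  i=10: E-E =  0 → A
  i=11: E-S = 12 → M
  i=12: G-Q = 16 → Q
  i=13: D-N = 16 → Q
  i=14: U-Z = 21 → V
  i=15: S-D = 15 → P
  i=16: T-K =  9 → J
  i=17: L-L =  0 → A
  i=18: F-T = 12 → M
  i=19: Q-A = 16 → Q
  i=20: F-P = 16 → Q
  i=21: M-R = 21 → V
  i=22: N-Y = 15 → P
  i=23: T-K =  9 → J
  i=24: T-T =  0 → A
  i=25: L-Z = 12 → M
  i=26: V-F = 16 → Q
  i=27: O-Y = 16 → Q
  i=28: Y-D = 21 → V
  i=29: G-R = 15 → P
  i=30: R-I =  9 → J
  i=31: N-N =  0 → A
  i=32: M-A = 12 → M
  i=33: W-G = 16 → Q
  i=34: I-S = 16 → Q
  i=35: Y-D = 21 → V
  i=36: C-N = 15 → P
  shifts repeat with period 7: VPJAMQQ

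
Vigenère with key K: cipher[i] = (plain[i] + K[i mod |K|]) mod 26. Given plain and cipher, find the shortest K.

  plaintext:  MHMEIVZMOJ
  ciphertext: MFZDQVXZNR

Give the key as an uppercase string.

  i= 0: M-M =  0 → A
  i= 1: F-H = 24 → Y
  i= 2: Z-M = 13 → N
  i= 3: D-E = 25 → Z
  i= 4: Q-I =  8 → I
  i= 5: V-V =  0 → A
  i= 6: X-Z = 24 → Y
  i= 7: Z-M = 13 → N
  i= 8: N-O = 25 → Z
  i= 9: R-J =  8 → I
  shifts repeat with period 5: AYNZI

AYNZI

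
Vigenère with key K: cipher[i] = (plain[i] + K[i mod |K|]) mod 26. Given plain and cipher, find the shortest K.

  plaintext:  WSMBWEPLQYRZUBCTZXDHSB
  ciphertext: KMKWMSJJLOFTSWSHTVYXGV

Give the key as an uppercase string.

OUYVQ

  i= 0: K-W = 14 → O
  i= 1: M-S = 20 → U
  i= 2: K-M = 24 → Y
  i= 3: W-B = 21 → V
  i= 4: M-W = 16 → Q
  i= 5: S-E = 14 → O
  i= 6: J-P = 20 → U
  i= 7: J-L = 24 → Y
  i= 8: L-Q = 21 → V
  i= 9: O-Y = 16 → Q
  i=10: F-R = 14 → O
  i=11: T-Z = 20 → U
  i=12: S-U = 24 → Y
  i=13: W-B = 21 → V
  i=14: S-C = 16 → Q
  i=15: H-T = 14 → O
  i=16: T-Z = 20 → U
  i=17: V-X = 24 → Y
  i=18: Y-D = 21 → V
  i=19: X-H = 16 → Q
  i=20: G-S = 14 → O
  i=21: V-B = 20 → U
  shifts repeat with period 5: OUYVQ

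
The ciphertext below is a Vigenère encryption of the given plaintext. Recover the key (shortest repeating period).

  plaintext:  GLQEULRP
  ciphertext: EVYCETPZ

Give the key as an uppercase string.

  i= 0: E-G = 24 → Y
  i= 1: V-L = 10 → K
  i= 2: Y-Q =  8 → I
  i= 3: C-E = 24 → Y
  i= 4: E-U = 10 → K
  i= 5: T-L =  8 → I
  i= 6: P-R = 24 → Y
  i= 7: Z-P = 10 → K
  shifts repeat with period 3: YKI

YKI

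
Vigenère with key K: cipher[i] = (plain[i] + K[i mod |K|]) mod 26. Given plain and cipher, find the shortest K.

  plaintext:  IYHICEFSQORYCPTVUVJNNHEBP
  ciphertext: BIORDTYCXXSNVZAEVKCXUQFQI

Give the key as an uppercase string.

TKHJBP

  i= 0: B-I = 19 → T
  i= 1: I-Y = 10 → K
  i= 2: O-H =  7 → H
  i= 3: R-I =  9 → J
  i= 4: D-C =  1 → B
  i= 5: T-E = 15 → P
  i= 6: Y-F = 19 → T
  i= 7: C-S = 10 → K
  i= 8: X-Q =  7 → H
  i= 9: X-O =  9 → J
  i=10: S-R =  1 → B
  i=11: N-Y = 15 → P
  i=12: V-C = 19 → T
  i=13: Z-P = 10 → K
  i=14: A-T =  7 → H
  i=15: E-V =  9 → J
  i=16: V-U =  1 → B
  i=17: K-V = 15 → P
  i=18: C-J = 19 → T
  i=19: X-N = 10 → K
  i=20: U-N =  7 → H
  i=21: Q-H =  9 → J
  i=22: F-E =  1 → B
  i=23: Q-B = 15 → P
  i=24: I-P = 19 → T
  shifts repeat with period 6: TKHJBP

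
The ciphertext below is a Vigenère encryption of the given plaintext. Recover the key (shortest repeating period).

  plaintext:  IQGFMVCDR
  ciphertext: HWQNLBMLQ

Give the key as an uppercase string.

  i= 0: H-I = 25 → Z
  i= 1: W-Q =  6 → G
  i= 2: Q-G = 10 → K
  i= 3: N-F =  8 → I
  i= 4: L-M = 25 → Z
  i= 5: B-V =  6 → G
  i= 6: M-C = 10 → K
  i= 7: L-D =  8 → I
  i= 8: Q-R = 25 → Z
  shifts repeat with period 4: ZGKI

ZGKI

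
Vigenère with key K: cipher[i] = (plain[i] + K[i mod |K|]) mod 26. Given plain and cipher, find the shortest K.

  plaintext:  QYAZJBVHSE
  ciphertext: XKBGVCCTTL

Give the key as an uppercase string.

HMB

  i= 0: X-Q =  7 → H
  i= 1: K-Y = 12 → M
  i= 2: B-A =  1 → B
  i= 3: G-Z =  7 → H
  i= 4: V-J = 12 → M
  i= 5: C-B =  1 → B
  i= 6: C-V =  7 → H
  i= 7: T-H = 12 → M
  i= 8: T-S =  1 → B
  i= 9: L-E =  7 → H
  shifts repeat with period 3: HMB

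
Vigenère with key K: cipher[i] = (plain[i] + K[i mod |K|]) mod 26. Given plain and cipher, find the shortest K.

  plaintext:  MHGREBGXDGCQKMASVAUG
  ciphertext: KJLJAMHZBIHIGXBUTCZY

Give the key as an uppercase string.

  i= 0: K-M = 24 → Y
  i= 1: J-H =  2 → C
  i= 2: L-G =  5 → F
  i= 3: J-R = 18 → S
  i= 4: A-E = 22 → W
  i= 5: M-B = 11 → L
  i= 6: H-G =  1 → B
  i= 7: Z-X =  2 → C
  i= 8: B-D = 24 → Y
  i= 9: I-G =  2 → C
  i=10: H-C =  5 → F
  i=11: I-Q = 18 → S
  i=12: G-K = 22 → W
  i=13: X-M = 11 → L
  i=14: B-A =  1 → B
  i=15: U-S =  2 → C
  i=16: T-V = 24 → Y
  i=17: C-A =  2 → C
  i=18: Z-U =  5 → F
  i=19: Y-G = 18 → S
  shifts repeat with period 8: YCFSWLBC

YCFSWLBC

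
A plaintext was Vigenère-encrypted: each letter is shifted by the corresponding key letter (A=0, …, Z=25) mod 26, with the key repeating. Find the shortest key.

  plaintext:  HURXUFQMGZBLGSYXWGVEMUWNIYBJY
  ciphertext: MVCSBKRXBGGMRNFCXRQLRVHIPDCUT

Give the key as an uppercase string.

  i= 0: M-H =  5 → F
  i= 1: V-U =  1 → B
  i= 2: C-R = 11 → L
  i= 3: S-X = 21 → V
  i= 4: B-U =  7 → H
  i= 5: K-F =  5 → F
  i= 6: R-Q =  1 → B
  i= 7: X-M = 11 → L
  i= 8: B-G = 21 → V
  i= 9: G-Z =  7 → H
  i=10: G-B =  5 → F
  i=11: M-L =  1 → B
  i=12: R-G = 11 → L
  i=13: N-S = 21 → V
  i=14: F-Y =  7 → H
  i=15: C-X =  5 → F
  i=16: X-W =  1 → B
  i=17: R-G = 11 → L
  i=18: Q-V = 21 → V
  i=19: L-E =  7 → H
  i=20: R-M =  5 → F
  i=21: V-U =  1 → B
  i=22: H-W = 11 → L
  i=23: I-N = 21 → V
  i=24: P-I =  7 → H
  i=25: D-Y =  5 → F
  i=26: C-B =  1 → B
  i=27: U-J = 11 → L
  i=28: T-Y = 21 → V
  shifts repeat with period 5: FBLVH

FBLVH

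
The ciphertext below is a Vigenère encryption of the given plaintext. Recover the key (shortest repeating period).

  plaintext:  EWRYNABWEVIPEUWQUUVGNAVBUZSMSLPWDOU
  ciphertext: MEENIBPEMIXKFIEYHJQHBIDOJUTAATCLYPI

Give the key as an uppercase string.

IINPVBO

  i= 0: M-E =  8 → I
  i= 1: E-W =  8 → I
  i= 2: E-R = 13 → N
  i= 3: N-Y = 15 → P
  i= 4: I-N = 21 → V
  i= 5: B-A =  1 → B
  i= 6: P-B = 14 → O
  i= 7: E-W =  8 → I
  i= 8: M-E =  8 → I
  i= 9: I-V = 13 → N
  i=10: X-I = 15 → P
  i=11: K-P = 21 → V
  i=12: F-E =  1 → B
  i=13: I-U = 14 → O
  i=14: E-W =  8 → I
  i=15: Y-Q =  8 → I
  i=16: H-U = 13 → N
  i=17: J-U = 15 → P
  i=18: Q-V = 21 → V
  i=19: H-G =  1 → B
  i=20: B-N = 14 → O
  i=21: I-A =  8 → I
  i=22: D-V =  8 → I
  i=23: O-B = 13 → N
  i=24: J-U = 15 → P
  i=25: U-Z = 21 → V
  i=26: T-S =  1 → B
  i=27: A-M = 14 → O
  i=28: A-S =  8 → I
  i=29: T-L =  8 → I
  i=30: C-P = 13 → N
  i=31: L-W = 15 → P
  i=32: Y-D = 21 → V
  i=33: P-O =  1 → B
  i=34: I-U = 14 → O
  shifts repeat with period 7: IINPVBO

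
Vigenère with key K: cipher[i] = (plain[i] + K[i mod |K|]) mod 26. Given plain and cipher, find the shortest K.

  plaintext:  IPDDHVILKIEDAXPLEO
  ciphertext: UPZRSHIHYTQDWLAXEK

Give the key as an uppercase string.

  i= 0: U-I = 12 → M
  i= 1: P-P =  0 → A
  i= 2: Z-D = 22 → W
  i= 3: R-D = 14 → O
  i= 4: S-H = 11 → L
  i= 5: H-V = 12 → M
  i= 6: I-I =  0 → A
  i= 7: H-L = 22 → W
  i= 8: Y-K = 14 → O
  i= 9: T-I = 11 → L
  i=10: Q-E = 12 → M
  i=11: D-D =  0 → A
  i=12: W-A = 22 → W
  i=13: L-X = 14 → O
  i=14: A-P = 11 → L
  i=15: X-L = 12 → M
  i=16: E-E =  0 → A
  i=17: K-O = 22 → W
  shifts repeat with period 5: MAWOL

MAWOL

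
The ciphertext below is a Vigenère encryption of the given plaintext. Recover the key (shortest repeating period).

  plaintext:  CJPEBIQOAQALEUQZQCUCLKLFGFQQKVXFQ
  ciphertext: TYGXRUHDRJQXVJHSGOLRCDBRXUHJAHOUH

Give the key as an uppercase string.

RPRTQM

  i= 0: T-C = 17 → R
  i= 1: Y-J = 15 → P
  i= 2: G-P = 17 → R
  i= 3: X-E = 19 → T
  i= 4: R-B = 16 → Q
  i= 5: U-I = 12 → M
  i= 6: H-Q = 17 → R
  i= 7: D-O = 15 → P
  i= 8: R-A = 17 → R
  i= 9: J-Q = 19 → T
  i=10: Q-A = 16 → Q
  i=11: X-L = 12 → M
  i=12: V-E = 17 → R
  i=13: J-U = 15 → P
  i=14: H-Q = 17 → R
  i=15: S-Z = 19 → T
  i=16: G-Q = 16 → Q
  i=17: O-C = 12 → M
  i=18: L-U = 17 → R
  i=19: R-C = 15 → P
  i=20: C-L = 17 → R
  i=21: D-K = 19 → T
  i=22: B-L = 16 → Q
  i=23: R-F = 12 → M
  i=24: X-G = 17 → R
  i=25: U-F = 15 → P
  i=26: H-Q = 17 → R
  i=27: J-Q = 19 → T
  i=28: A-K = 16 → Q
  i=29: H-V = 12 → M
  i=30: O-X = 17 → R
  i=31: U-F = 15 → P
  i=32: H-Q = 17 → R
  shifts repeat with period 6: RPRTQM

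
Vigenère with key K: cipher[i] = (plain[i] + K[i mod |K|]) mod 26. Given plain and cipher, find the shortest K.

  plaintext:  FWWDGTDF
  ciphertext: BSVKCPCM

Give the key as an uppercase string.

  i= 0: B-F = 22 → W
  i= 1: S-W = 22 → W
  i= 2: V-W = 25 → Z
  i= 3: K-D =  7 → H
  i= 4: C-G = 22 → W
  i= 5: P-T = 22 → W
  i= 6: C-D = 25 → Z
  i= 7: M-F =  7 → H
  shifts repeat with period 4: WWZH

WWZH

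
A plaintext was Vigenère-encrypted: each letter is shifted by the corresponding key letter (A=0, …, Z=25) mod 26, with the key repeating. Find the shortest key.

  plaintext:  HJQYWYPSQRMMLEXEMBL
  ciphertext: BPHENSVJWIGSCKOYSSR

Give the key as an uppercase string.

UGRGR

  i= 0: B-H = 20 → U
  i= 1: P-J =  6 → G
  i= 2: H-Q = 17 → R
  i= 3: E-Y =  6 → G
  i= 4: N-W = 17 → R
  i= 5: S-Y = 20 → U
  i= 6: V-P =  6 → G
  i= 7: J-S = 17 → R
  i= 8: W-Q =  6 → G
  i= 9: I-R = 17 → R
  i=10: G-M = 20 → U
  i=11: S-M =  6 → G
  i=12: C-L = 17 → R
  i=13: K-E =  6 → G
  i=14: O-X = 17 → R
  i=15: Y-E = 20 → U
  i=16: S-M =  6 → G
  i=17: S-B = 17 → R
  i=18: R-L =  6 → G
  shifts repeat with period 5: UGRGR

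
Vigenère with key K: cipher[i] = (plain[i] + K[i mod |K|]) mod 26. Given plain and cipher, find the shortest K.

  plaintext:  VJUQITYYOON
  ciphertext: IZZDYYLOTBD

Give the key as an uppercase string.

NQF

  i= 0: I-V = 13 → N
  i= 1: Z-J = 16 → Q
  i= 2: Z-U =  5 → F
  i= 3: D-Q = 13 → N
  i= 4: Y-I = 16 → Q
  i= 5: Y-T =  5 → F
  i= 6: L-Y = 13 → N
  i= 7: O-Y = 16 → Q
  i= 8: T-O =  5 → F
  i= 9: B-O = 13 → N
  i=10: D-N = 16 → Q
  shifts repeat with period 3: NQF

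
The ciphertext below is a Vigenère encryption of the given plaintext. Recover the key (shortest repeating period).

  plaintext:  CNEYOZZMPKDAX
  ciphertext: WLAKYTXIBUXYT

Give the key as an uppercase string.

  i= 0: W-C = 20 → U
  i= 1: L-N = 24 → Y
  i= 2: A-E = 22 → W
  i= 3: K-Y = 12 → M
  i= 4: Y-O = 10 → K
  i= 5: T-Z = 20 → U
  i= 6: X-Z = 24 → Y
  i= 7: I-M = 22 → W
  i= 8: B-P = 12 → M
  i= 9: U-K = 10 → K
  i=10: X-D = 20 → U
  i=11: Y-A = 24 → Y
  i=12: T-X = 22 → W
  shifts repeat with period 5: UYWMK

UYWMK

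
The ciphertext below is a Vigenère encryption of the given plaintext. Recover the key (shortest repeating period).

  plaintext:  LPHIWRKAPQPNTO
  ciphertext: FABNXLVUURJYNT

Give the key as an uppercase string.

  i= 0: F-L = 20 → U
  i= 1: A-P = 11 → L
  i= 2: B-H = 20 → U
  i= 3: N-I =  5 → F
  i= 4: X-W =  1 → B
  i= 5: L-R = 20 → U
  i= 6: V-K = 11 → L
  i= 7: U-A = 20 → U
  i= 8: U-P =  5 → F
  i= 9: R-Q =  1 → B
  i=10: J-P = 20 → U
  i=11: Y-N = 11 → L
  i=12: N-T = 20 → U
  i=13: T-O =  5 → F
  shifts repeat with period 5: ULUFB

ULUFB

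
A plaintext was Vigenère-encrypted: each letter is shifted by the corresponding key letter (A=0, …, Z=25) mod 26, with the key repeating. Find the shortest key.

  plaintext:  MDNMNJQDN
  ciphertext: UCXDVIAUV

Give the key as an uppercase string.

  i= 0: U-M =  8 → I
  i= 1: C-D = 25 → Z
  i= 2: X-N = 10 → K
  i= 3: D-M = 17 → R
  i= 4: V-N =  8 → I
  i= 5: I-J = 25 → Z
  i= 6: A-Q = 10 → K
  i= 7: U-D = 17 → R
  i= 8: V-N =  8 → I
  shifts repeat with period 4: IZKR

IZKR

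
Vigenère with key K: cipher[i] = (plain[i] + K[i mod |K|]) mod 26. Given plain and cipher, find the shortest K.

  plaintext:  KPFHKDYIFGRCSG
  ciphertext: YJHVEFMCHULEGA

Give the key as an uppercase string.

OUC

  i= 0: Y-K = 14 → O
  i= 1: J-P = 20 → U
  i= 2: H-F =  2 → C
  i= 3: V-H = 14 → O
  i= 4: E-K = 20 → U
  i= 5: F-D =  2 → C
  i= 6: M-Y = 14 → O
  i= 7: C-I = 20 → U
  i= 8: H-F =  2 → C
  i= 9: U-G = 14 → O
  i=10: L-R = 20 → U
  i=11: E-C =  2 → C
  i=12: G-S = 14 → O
  i=13: A-G = 20 → U
  shifts repeat with period 3: OUC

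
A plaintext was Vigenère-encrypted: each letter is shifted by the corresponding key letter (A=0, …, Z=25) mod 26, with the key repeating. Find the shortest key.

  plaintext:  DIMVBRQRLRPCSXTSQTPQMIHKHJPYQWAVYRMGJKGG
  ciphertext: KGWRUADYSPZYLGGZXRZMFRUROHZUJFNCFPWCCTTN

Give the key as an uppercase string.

  i= 0: K-D =  7 → H
  i= 1: G-I = 24 → Y
  i= 2: W-M = 10 → K
  i= 3: R-V = 22 → W
  i= 4: U-B = 19 → T
  i= 5: A-R =  9 → J
  i= 6: D-Q = 13 → N
  i= 7: Y-R =  7 → H
  i= 8: S-L =  7 → H
  i= 9: P-R = 24 → Y
  i=10: Z-P = 10 → K
  i=11: Y-C = 22 → W
  i=12: L-S = 19 → T
  i=13: G-X =  9 → J
  i=14: G-T = 13 → N
  i=15: Z-S =  7 → H
  i=16: X-Q =  7 → H
  i=17: R-T = 24 → Y
  i=18: Z-P = 10 → K
  i=19: M-Q = 22 → W
  i=20: F-M = 19 → T
  i=21: R-I =  9 → J
  i=22: U-H = 13 → N
  i=23: R-K =  7 → H
  i=24: O-H =  7 → H
  i=25: H-J = 24 → Y
  i=26: Z-P = 10 → K
  i=27: U-Y = 22 → W
  i=28: J-Q = 19 → T
  i=29: F-W =  9 → J
  i=30: N-A = 13 → N
  i=31: C-V =  7 → H
  i=32: F-Y =  7 → H
  i=33: P-R = 24 → Y
  i=34: W-M = 10 → K
  i=35: C-G = 22 → W
  i=36: C-J = 19 → T
  i=37: T-K =  9 → J
  i=38: T-G = 13 → N
  i=39: N-G =  7 → H
  shifts repeat with period 8: HYKWTJNH

HYKWTJNH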